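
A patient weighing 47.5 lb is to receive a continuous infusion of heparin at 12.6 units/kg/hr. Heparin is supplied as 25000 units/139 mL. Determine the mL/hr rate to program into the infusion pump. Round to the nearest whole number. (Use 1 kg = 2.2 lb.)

Weight = 47.5 lb ÷ 2.2 lb/kg = 21.59091 kg
Dose = 12.6 units/kg/hr × 21.59091 kg = 272.0455 units/hr
Concentration = 25000 units ÷ 139 mL = 179.8561 units/mL
Rate = 272.0455 units/hr ÷ 179.8561 units/mL = 1.512573 mL/hr

2 mL/hr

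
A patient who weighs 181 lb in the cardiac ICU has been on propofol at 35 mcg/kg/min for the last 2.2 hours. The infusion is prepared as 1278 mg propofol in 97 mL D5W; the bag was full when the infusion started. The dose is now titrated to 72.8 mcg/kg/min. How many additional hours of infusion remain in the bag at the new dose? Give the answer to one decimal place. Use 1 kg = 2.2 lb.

Initial rate:
Weight = 181 lb ÷ 2.2 lb/kg = 82.27273 kg
Dose = 35 mcg/kg/min × 82.27273 kg = 2879.545 mcg/min
2879.545 mcg/min × 60 min/hr = 172772.7 mcg/hr
Concentration = 1278 mg ÷ 97 mL = 13.17526 mg/mL = 13175.26 mcg/mL
Rate = 172772.7 mcg/hr ÷ 13175.26 mcg/mL = 13.11342 mL/hr
Volume infused so far = 13.11342 mL/hr × 2.2 hr = 28.84953 mL
Volume remaining = 97 − 28.84953 = 68.15047 mL
New rate:
Dose = 72.8 mcg/kg/min × 82.27273 kg = 5989.455 mcg/min
5989.455 mcg/min × 60 min/hr = 359367.3 mcg/hr
Rate = 359367.3 mcg/hr ÷ 13175.26 mcg/mL = 27.27592 mL/hr
Time remaining = 68.15047 mL ÷ 27.27592 mL/hr = 2.498558 hr

2.5 hours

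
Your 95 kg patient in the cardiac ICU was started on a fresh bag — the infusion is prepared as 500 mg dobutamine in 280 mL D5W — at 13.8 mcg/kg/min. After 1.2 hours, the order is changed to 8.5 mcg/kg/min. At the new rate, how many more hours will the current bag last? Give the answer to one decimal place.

Initial rate:
Dose = 13.8 mcg/kg/min × 95 kg = 1311 mcg/min
1311 mcg/min × 60 min/hr = 78660 mcg/hr
Concentration = 500 mg ÷ 280 mL = 1.785714 mg/mL = 1785.714 mcg/mL
Rate = 78660 mcg/hr ÷ 1785.714 mcg/mL = 44.0496 mL/hr
Volume infused so far = 44.0496 mL/hr × 1.2 hr = 52.85952 mL
Volume remaining = 280 − 52.85952 = 227.1405 mL
New rate:
Dose = 8.5 mcg/kg/min × 95 kg = 807.5 mcg/min
807.5 mcg/min × 60 min/hr = 48450 mcg/hr
Rate = 48450 mcg/hr ÷ 1785.714 mcg/mL = 27.132 mL/hr
Time remaining = 227.1405 mL ÷ 27.132 mL/hr = 8.371682 hr

8.4 hours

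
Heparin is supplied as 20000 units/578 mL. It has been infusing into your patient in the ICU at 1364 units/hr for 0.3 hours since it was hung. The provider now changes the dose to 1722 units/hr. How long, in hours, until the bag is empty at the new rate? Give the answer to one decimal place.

11.4 hours

Initial rate:
Concentration = 20000 units ÷ 578 mL = 34.60208 units/mL
Rate = 1364 units/hr ÷ 34.60208 units/mL = 39.4196 mL/hr
Volume infused so far = 39.4196 mL/hr × 0.3 hr = 11.82588 mL
Volume remaining = 578 − 11.82588 = 566.1741 mL
New rate:
Rate = 1722 units/hr ÷ 34.60208 units/mL = 49.7658 mL/hr
Time remaining = 566.1741 mL ÷ 49.7658 mL/hr = 11.37677 hr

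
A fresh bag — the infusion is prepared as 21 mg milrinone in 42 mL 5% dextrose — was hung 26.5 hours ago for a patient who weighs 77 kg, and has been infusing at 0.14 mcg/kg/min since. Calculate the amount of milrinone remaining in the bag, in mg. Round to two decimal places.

Dose = 0.14 mcg/kg/min × 77 kg = 10.78 mcg/min
10.78 mcg/min × 60 min/hr = 646.8 mcg/hr
Concentration = 21 mg ÷ 42 mL = 0.5 mg/mL = 500 mcg/mL
Rate = 646.8 mcg/hr ÷ 500 mcg/mL = 1.2936 mL/hr
Volume infused = 1.2936 mL/hr × 26.5 hr = 34.2804 mL
Volume remaining = 42 − 34.2804 = 7.7196 mL
Drug remaining = 7.7196 mL × 500 mcg/mL = 3859.8 mcg = 3.8598 mg

3.86 mg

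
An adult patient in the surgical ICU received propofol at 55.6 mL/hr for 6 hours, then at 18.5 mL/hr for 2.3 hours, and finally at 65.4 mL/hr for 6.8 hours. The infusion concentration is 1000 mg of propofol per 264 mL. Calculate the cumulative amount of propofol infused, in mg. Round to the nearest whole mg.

3109 mg

Concentration = 1000 mg ÷ 264 mL = 3.787879 mg/mL
Stage 1: 55.6 mL/hr × 6 hr = 333.6 mL → 333.6 mL × 3.787879 mg/mL = 1263.636 mg
Stage 2: 18.5 mL/hr × 2.3 hr = 42.55 mL → 42.55 mL × 3.787879 mg/mL = 161.1742 mg
Stage 3: 65.4 mL/hr × 6.8 hr = 444.72 mL → 444.72 mL × 3.787879 mg/mL = 1684.545 mg
Total = 1263.636 + 161.1742 + 1684.545 = 3109.356 mg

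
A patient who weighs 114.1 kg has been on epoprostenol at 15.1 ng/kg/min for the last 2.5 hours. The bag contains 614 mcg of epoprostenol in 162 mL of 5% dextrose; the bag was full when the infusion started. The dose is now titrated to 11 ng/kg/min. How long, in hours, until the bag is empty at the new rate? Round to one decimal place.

4.7 hours

Initial rate:
Dose = 15.1 ng/kg/min × 114.1 kg = 1722.91 ng/min
1722.91 ng/min × 60 min/hr = 103374.6 ng/hr
Concentration = 614 mcg ÷ 162 mL = 3.790123 mcg/mL = 3790.123 ng/mL
Rate = 103374.6 ng/hr ÷ 3790.123 ng/mL = 27.27473 mL/hr
Volume infused so far = 27.27473 mL/hr × 2.5 hr = 68.18683 mL
Volume remaining = 162 − 68.18683 = 93.81317 mL
New rate:
Dose = 11 ng/kg/min × 114.1 kg = 1255.1 ng/min
1255.1 ng/min × 60 min/hr = 75306 ng/hr
Rate = 75306 ng/hr ÷ 3790.123 ng/mL = 19.86901 mL/hr
Time remaining = 93.81317 mL ÷ 19.86901 mL/hr = 4.721583 hr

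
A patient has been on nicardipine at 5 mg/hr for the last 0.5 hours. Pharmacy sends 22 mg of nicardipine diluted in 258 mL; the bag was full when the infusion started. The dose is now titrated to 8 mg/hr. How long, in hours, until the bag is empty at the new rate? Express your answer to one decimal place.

Initial rate:
Concentration = 22 mg ÷ 258 mL = 0.08527132 mg/mL
Rate = 5 mg/hr ÷ 0.08527132 mg/mL = 58.63636 mL/hr
Volume infused so far = 58.63636 mL/hr × 0.5 hr = 29.31818 mL
Volume remaining = 258 − 29.31818 = 228.6818 mL
New rate:
Rate = 8 mg/hr ÷ 0.08527132 mg/mL = 93.81818 mL/hr
Time remaining = 228.6818 mL ÷ 93.81818 mL/hr = 2.4375 hr

2.4 hours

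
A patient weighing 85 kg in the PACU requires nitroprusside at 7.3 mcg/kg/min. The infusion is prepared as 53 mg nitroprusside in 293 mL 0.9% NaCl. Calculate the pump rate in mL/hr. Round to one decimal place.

Dose = 7.3 mcg/kg/min × 85 kg = 620.5 mcg/min
620.5 mcg/min × 60 min/hr = 37230 mcg/hr
Concentration = 53 mg ÷ 293 mL = 0.1808874 mg/mL = 180.8874 mcg/mL
Rate = 37230 mcg/hr ÷ 180.8874 mcg/mL = 205.8187 mL/hr

205.8 mL/hr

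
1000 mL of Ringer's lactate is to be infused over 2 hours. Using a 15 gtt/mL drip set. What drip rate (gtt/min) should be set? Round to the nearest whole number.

125 gtt/min

1000 mL ÷ (2 hr × 60 = 120 min) = 8.333333 mL/min
8.333333 mL/min × 15 gtt/mL = 125 gtt/min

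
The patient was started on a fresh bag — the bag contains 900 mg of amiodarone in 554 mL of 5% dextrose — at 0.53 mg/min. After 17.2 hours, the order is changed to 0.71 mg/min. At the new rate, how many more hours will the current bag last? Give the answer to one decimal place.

8.3 hours

Initial rate:
0.53 mg/min × 60 min/hr = 31.8 mg/hr
Concentration = 900 mg ÷ 554 mL = 1.624549 mg/mL
Rate = 31.8 mg/hr ÷ 1.624549 mg/mL = 19.57467 mL/hr
Volume infused so far = 19.57467 mL/hr × 17.2 hr = 336.6843 mL
Volume remaining = 554 − 336.6843 = 217.3157 mL
New rate:
0.71 mg/min × 60 min/hr = 42.6 mg/hr
Rate = 42.6 mg/hr ÷ 1.624549 mg/mL = 26.22267 mL/hr
Time remaining = 217.3157 mL ÷ 26.22267 mL/hr = 8.287324 hr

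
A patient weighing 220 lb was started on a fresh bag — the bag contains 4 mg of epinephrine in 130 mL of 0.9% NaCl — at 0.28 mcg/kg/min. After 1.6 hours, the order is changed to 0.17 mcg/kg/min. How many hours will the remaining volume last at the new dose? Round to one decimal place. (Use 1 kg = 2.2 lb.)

Initial rate:
Weight = 220 lb ÷ 2.2 lb/kg = 100 kg
Dose = 0.28 mcg/kg/min × 100 kg = 28 mcg/min
28 mcg/min × 60 min/hr = 1680 mcg/hr
Concentration = 4 mg ÷ 130 mL = 0.03076923 mg/mL = 30.76923 mcg/mL
Rate = 1680 mcg/hr ÷ 30.76923 mcg/mL = 54.6 mL/hr
Volume infused so far = 54.6 mL/hr × 1.6 hr = 87.36 mL
Volume remaining = 130 − 87.36 = 42.64 mL
New rate:
Dose = 0.17 mcg/kg/min × 100 kg = 17 mcg/min
17 mcg/min × 60 min/hr = 1020 mcg/hr
Rate = 1020 mcg/hr ÷ 30.76923 mcg/mL = 33.15 mL/hr
Time remaining = 42.64 mL ÷ 33.15 mL/hr = 1.286275 hr

1.3 hours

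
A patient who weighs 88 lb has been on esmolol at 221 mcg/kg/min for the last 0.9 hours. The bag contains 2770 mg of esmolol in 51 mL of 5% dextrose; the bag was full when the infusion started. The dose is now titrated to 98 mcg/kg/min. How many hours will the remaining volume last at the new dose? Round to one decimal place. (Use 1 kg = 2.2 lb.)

Initial rate:
Weight = 88 lb ÷ 2.2 lb/kg = 40 kg
Dose = 221 mcg/kg/min × 40 kg = 8840 mcg/min
8840 mcg/min × 60 min/hr = 530400 mcg/hr
Concentration = 2770 mg ÷ 51 mL = 54.31373 mg/mL = 54313.73 mcg/mL
Rate = 530400 mcg/hr ÷ 54313.73 mcg/mL = 9.765487 mL/hr
Volume infused so far = 9.765487 mL/hr × 0.9 hr = 8.788939 mL
Volume remaining = 51 − 8.788939 = 42.21106 mL
New rate:
Dose = 98 mcg/kg/min × 40 kg = 3920 mcg/min
3920 mcg/min × 60 min/hr = 235200 mcg/hr
Rate = 235200 mcg/hr ÷ 54313.73 mcg/mL = 4.330397 mL/hr
Time remaining = 42.21106 mL ÷ 4.330397 mL/hr = 9.747619 hr

9.7 hours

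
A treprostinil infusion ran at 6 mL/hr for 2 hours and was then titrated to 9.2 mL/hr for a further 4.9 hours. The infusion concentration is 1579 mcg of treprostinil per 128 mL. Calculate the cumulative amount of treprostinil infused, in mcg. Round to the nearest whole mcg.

704 mcg

Concentration = 1579 mcg ÷ 128 mL = 12.33594 mcg/mL
Stage 1: 6 mL/hr × 2 hr = 12 mL → 12 mL × 12.33594 mcg/mL = 148.0312 mcg
Stage 2: 9.2 mL/hr × 4.9 hr = 45.08 mL → 45.08 mL × 12.33594 mcg/mL = 556.1041 mcg
Total = 148.0312 + 556.1041 = 704.1353 mcg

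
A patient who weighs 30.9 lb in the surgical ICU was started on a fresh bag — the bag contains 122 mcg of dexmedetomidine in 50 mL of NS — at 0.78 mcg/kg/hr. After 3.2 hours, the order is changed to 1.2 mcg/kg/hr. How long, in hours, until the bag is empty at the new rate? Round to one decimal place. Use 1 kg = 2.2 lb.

5.2 hours

Initial rate:
Weight = 30.9 lb ÷ 2.2 lb/kg = 14.04545 kg
Dose = 0.78 mcg/kg/hr × 14.04545 kg = 10.95545 mcg/hr
Concentration = 122 mcg ÷ 50 mL = 2.44 mcg/mL
Rate = 10.95545 mcg/hr ÷ 2.44 mcg/mL = 4.48994 mL/hr
Volume infused so far = 4.48994 mL/hr × 3.2 hr = 14.36781 mL
Volume remaining = 50 − 14.36781 = 35.63219 mL
New rate:
Dose = 1.2 mcg/kg/hr × 14.04545 kg = 16.85455 mcg/hr
Rate = 16.85455 mcg/hr ÷ 2.44 mcg/mL = 6.907601 mL/hr
Time remaining = 35.63219 mL ÷ 6.907601 mL/hr = 5.158403 hr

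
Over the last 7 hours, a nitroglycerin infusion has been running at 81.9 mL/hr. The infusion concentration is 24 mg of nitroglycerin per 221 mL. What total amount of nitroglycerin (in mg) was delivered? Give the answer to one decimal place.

Concentration = 24 mg ÷ 221 mL = 0.1085973 mg/mL = 108.5973 mcg/mL
Drug rate = 81.9 mL/hr × 108.5973 mcg/mL = 8894.118 mcg/hr
Total = 8894.118 mcg/hr × 7 hr = 62258.82 mcg = 62.25882 mg

62.3 mg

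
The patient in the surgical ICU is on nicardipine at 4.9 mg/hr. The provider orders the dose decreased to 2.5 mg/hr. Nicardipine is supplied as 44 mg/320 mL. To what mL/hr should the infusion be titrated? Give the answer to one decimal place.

Concentration = 44 mg ÷ 320 mL = 0.1375 mg/mL
Rate = 2.5 mg/hr ÷ 0.1375 mg/mL = 18.18182 mL/hr

18.2 mL/hr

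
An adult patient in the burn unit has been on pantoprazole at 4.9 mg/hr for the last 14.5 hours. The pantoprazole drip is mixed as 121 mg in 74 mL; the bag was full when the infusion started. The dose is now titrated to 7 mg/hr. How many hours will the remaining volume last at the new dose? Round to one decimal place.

Initial rate:
Concentration = 121 mg ÷ 74 mL = 1.635135 mg/mL
Rate = 4.9 mg/hr ÷ 1.635135 mg/mL = 2.996694 mL/hr
Volume infused so far = 2.996694 mL/hr × 14.5 hr = 43.45207 mL
Volume remaining = 74 − 43.45207 = 30.54793 mL
New rate:
Rate = 7 mg/hr ÷ 1.635135 mg/mL = 4.280992 mL/hr
Time remaining = 30.54793 mL ÷ 4.280992 mL/hr = 7.135714 hr

7.1 hours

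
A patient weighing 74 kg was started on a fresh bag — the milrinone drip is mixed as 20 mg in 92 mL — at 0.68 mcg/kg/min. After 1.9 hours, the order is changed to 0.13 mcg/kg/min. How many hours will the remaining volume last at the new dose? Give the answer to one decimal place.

24.7 hours

Initial rate:
Dose = 0.68 mcg/kg/min × 74 kg = 50.32 mcg/min
50.32 mcg/min × 60 min/hr = 3019.2 mcg/hr
Concentration = 20 mg ÷ 92 mL = 0.2173913 mg/mL = 217.3913 mcg/mL
Rate = 3019.2 mcg/hr ÷ 217.3913 mcg/mL = 13.88832 mL/hr
Volume infused so far = 13.88832 mL/hr × 1.9 hr = 26.38781 mL
Volume remaining = 92 − 26.38781 = 65.61219 mL
New rate:
Dose = 0.13 mcg/kg/min × 74 kg = 9.62 mcg/min
9.62 mcg/min × 60 min/hr = 577.2 mcg/hr
Rate = 577.2 mcg/hr ÷ 217.3913 mcg/mL = 2.65512 mL/hr
Time remaining = 65.61219 mL ÷ 2.65512 mL/hr = 24.71157 hr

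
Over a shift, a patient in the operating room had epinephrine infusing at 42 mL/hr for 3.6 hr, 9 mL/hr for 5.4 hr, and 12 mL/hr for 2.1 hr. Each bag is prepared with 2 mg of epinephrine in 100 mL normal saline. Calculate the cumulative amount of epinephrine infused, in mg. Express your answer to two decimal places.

4.50 mg

Concentration = 2 mg ÷ 100 mL = 0.02 mg/mL
Stage 1: 42 mL/hr × 3.6 hr = 151.2 mL → 151.2 mL × 0.02 mg/mL = 3.024 mg
Stage 2: 9 mL/hr × 5.4 hr = 48.6 mL → 48.6 mL × 0.02 mg/mL = 0.972 mg
Stage 3: 12 mL/hr × 2.1 hr = 25.2 mL → 25.2 mL × 0.02 mg/mL = 0.504 mg
Total = 3.024 + 0.972 + 0.504 = 4.5 mg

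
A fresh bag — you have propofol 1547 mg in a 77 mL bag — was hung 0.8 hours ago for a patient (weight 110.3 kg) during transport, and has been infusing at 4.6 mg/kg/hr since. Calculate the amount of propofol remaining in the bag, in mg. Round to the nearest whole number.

1141 mg

Dose = 4.6 mg/kg/hr × 110.3 kg = 507.38 mg/hr
Concentration = 1547 mg ÷ 77 mL = 20.09091 mg/mL
Rate = 507.38 mg/hr ÷ 20.09091 mg/mL = 25.25421 mL/hr
Volume infused = 25.25421 mL/hr × 0.8 hr = 20.20337 mL
Volume remaining = 77 − 20.20337 = 56.79663 mL
Drug remaining = 56.79663 mL × 20.09091 mg/mL = 1141.096 mg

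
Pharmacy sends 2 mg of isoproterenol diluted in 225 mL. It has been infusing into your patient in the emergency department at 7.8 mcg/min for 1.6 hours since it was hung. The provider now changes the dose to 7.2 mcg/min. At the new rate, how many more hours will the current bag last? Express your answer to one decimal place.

2.9 hours

Initial rate:
7.8 mcg/min × 60 min/hr = 468 mcg/hr
Concentration = 2 mg ÷ 225 mL = 0.008888889 mg/mL = 8.888889 mcg/mL
Rate = 468 mcg/hr ÷ 8.888889 mcg/mL = 52.65 mL/hr
Volume infused so far = 52.65 mL/hr × 1.6 hr = 84.24 mL
Volume remaining = 225 − 84.24 = 140.76 mL
New rate:
7.2 mcg/min × 60 min/hr = 432 mcg/hr
Rate = 432 mcg/hr ÷ 8.888889 mcg/mL = 48.6 mL/hr
Time remaining = 140.76 mL ÷ 48.6 mL/hr = 2.896296 hr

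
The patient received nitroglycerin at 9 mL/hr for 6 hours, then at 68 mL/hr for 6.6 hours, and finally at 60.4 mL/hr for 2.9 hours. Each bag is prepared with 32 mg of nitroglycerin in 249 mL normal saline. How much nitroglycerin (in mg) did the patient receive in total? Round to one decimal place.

Concentration = 32 mg ÷ 249 mL = 0.1285141 mg/mL
Stage 1: 9 mL/hr × 6 hr = 54 mL → 54 mL × 0.1285141 mg/mL = 6.939759 mg
Stage 2: 68 mL/hr × 6.6 hr = 448.8 mL → 448.8 mL × 0.1285141 mg/mL = 57.67711 mg
Stage 3: 60.4 mL/hr × 2.9 hr = 175.16 mL → 175.16 mL × 0.1285141 mg/mL = 22.51052 mg
Total = 6.939759 + 57.67711 + 22.51052 = 87.12739 mg

87.1 mg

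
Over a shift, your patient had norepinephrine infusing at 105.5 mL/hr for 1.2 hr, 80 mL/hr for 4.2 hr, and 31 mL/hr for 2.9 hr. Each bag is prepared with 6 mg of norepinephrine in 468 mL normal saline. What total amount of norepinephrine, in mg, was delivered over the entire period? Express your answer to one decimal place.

7.1 mg

Concentration = 6 mg ÷ 468 mL = 0.01282051 mg/mL
Stage 1: 105.5 mL/hr × 1.2 hr = 126.6 mL → 126.6 mL × 0.01282051 mg/mL = 1.623077 mg
Stage 2: 80 mL/hr × 4.2 hr = 336 mL → 336 mL × 0.01282051 mg/mL = 4.307692 mg
Stage 3: 31 mL/hr × 2.9 hr = 89.9 mL → 89.9 mL × 0.01282051 mg/mL = 1.152564 mg
Total = 1.623077 + 4.307692 + 1.152564 = 7.083333 mg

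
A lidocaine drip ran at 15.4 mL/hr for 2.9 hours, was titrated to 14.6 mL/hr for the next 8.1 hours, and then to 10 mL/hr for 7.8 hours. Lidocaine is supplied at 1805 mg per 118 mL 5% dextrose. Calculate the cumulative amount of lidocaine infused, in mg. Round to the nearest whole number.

Concentration = 1805 mg ÷ 118 mL = 15.29661 mg/mL
Stage 1: 15.4 mL/hr × 2.9 hr = 44.66 mL → 44.66 mL × 15.29661 mg/mL = 683.1466 mg
Stage 2: 14.6 mL/hr × 8.1 hr = 118.26 mL → 118.26 mL × 15.29661 mg/mL = 1808.977 mg
Stage 3: 10 mL/hr × 7.8 hr = 78 mL → 78 mL × 15.29661 mg/mL = 1193.136 mg
Total = 683.1466 + 1808.977 + 1193.136 = 3685.259 mg

3685 mg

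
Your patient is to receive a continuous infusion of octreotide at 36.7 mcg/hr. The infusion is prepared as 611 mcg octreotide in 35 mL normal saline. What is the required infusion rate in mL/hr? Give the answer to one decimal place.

Concentration = 611 mcg ÷ 35 mL = 17.45714 mcg/mL
Rate = 36.7 mcg/hr ÷ 17.45714 mcg/mL = 2.102291 mL/hr

2.1 mL/hr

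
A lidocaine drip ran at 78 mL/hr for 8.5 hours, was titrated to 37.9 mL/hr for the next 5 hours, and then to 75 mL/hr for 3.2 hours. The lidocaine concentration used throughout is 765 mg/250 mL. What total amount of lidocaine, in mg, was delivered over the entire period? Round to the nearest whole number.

3343 mg

Concentration = 765 mg ÷ 250 mL = 3.06 mg/mL
Stage 1: 78 mL/hr × 8.5 hr = 663 mL → 663 mL × 3.06 mg/mL = 2028.78 mg
Stage 2: 37.9 mL/hr × 5 hr = 189.5 mL → 189.5 mL × 3.06 mg/mL = 579.87 mg
Stage 3: 75 mL/hr × 3.2 hr = 240 mL → 240 mL × 3.06 mg/mL = 734.4 mg
Total = 2028.78 + 579.87 + 734.4 = 3343.05 mg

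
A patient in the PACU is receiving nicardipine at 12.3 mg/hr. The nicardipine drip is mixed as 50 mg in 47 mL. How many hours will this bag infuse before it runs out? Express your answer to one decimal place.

4.1 hours

Concentration = 50 mg ÷ 47 mL = 1.06383 mg/mL
Rate = 12.3 mg/hr ÷ 1.06383 mg/mL = 11.562 mL/hr
Duration = 47 mL ÷ 11.562 mL/hr = 4.065041 hr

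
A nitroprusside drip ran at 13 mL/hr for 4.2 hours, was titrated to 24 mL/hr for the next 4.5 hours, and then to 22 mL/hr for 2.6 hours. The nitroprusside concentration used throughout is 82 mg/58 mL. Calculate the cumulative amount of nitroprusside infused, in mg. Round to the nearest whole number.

311 mg

Concentration = 82 mg ÷ 58 mL = 1.413793 mg/mL
Stage 1: 13 mL/hr × 4.2 hr = 54.6 mL → 54.6 mL × 1.413793 mg/mL = 77.1931 mg
Stage 2: 24 mL/hr × 4.5 hr = 108 mL → 108 mL × 1.413793 mg/mL = 152.6897 mg
Stage 3: 22 mL/hr × 2.6 hr = 57.2 mL → 57.2 mL × 1.413793 mg/mL = 80.86897 mg
Total = 77.1931 + 152.6897 + 80.86897 = 310.7517 mg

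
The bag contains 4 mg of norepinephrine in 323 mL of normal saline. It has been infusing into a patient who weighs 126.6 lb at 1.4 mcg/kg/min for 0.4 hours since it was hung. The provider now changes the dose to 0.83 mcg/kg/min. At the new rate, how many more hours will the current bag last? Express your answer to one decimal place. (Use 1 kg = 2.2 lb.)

0.7 hours

Initial rate:
Weight = 126.6 lb ÷ 2.2 lb/kg = 57.54545 kg
Dose = 1.4 mcg/kg/min × 57.54545 kg = 80.56364 mcg/min
80.56364 mcg/min × 60 min/hr = 4833.818 mcg/hr
Concentration = 4 mg ÷ 323 mL = 0.0123839 mg/mL = 12.3839 mcg/mL
Rate = 4833.818 mcg/hr ÷ 12.3839 mcg/mL = 390.3308 mL/hr
Volume infused so far = 390.3308 mL/hr × 0.4 hr = 156.1323 mL
Volume remaining = 323 − 156.1323 = 166.8677 mL
New rate:
Dose = 0.83 mcg/kg/min × 57.54545 kg = 47.76273 mcg/min
47.76273 mcg/min × 60 min/hr = 2865.764 mcg/hr
Rate = 2865.764 mcg/hr ÷ 12.3839 mcg/mL = 231.4104 mL/hr
Time remaining = 166.8677 mL ÷ 231.4104 mL/hr = 0.7210897 hr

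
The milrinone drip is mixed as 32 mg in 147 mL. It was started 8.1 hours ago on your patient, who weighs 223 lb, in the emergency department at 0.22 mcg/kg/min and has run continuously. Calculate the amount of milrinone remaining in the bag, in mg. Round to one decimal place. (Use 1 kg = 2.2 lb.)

Weight = 223 lb ÷ 2.2 lb/kg = 101.3636 kg
Dose = 0.22 mcg/kg/min × 101.3636 kg = 22.3 mcg/min
22.3 mcg/min × 60 min/hr = 1338 mcg/hr
Concentration = 32 mg ÷ 147 mL = 0.2176871 mg/mL = 217.6871 mcg/mL
Rate = 1338 mcg/hr ÷ 217.6871 mcg/mL = 6.146438 mL/hr
Volume infused = 6.146438 mL/hr × 8.1 hr = 49.78614 mL
Volume remaining = 147 − 49.78614 = 97.21386 mL
Drug remaining = 97.21386 mL × 217.6871 mcg/mL = 21162.2 mcg = 21.1622 mg

21.2 mg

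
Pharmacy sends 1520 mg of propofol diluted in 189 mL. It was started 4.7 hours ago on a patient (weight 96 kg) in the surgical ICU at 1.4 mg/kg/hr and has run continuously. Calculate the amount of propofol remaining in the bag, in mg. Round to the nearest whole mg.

888 mg

Dose = 1.4 mg/kg/hr × 96 kg = 134.4 mg/hr
Concentration = 1520 mg ÷ 189 mL = 8.042328 mg/mL
Rate = 134.4 mg/hr ÷ 8.042328 mg/mL = 16.71158 mL/hr
Volume infused = 16.71158 mL/hr × 4.7 hr = 78.54442 mL
Volume remaining = 189 − 78.54442 = 110.4556 mL
Drug remaining = 110.4556 mL × 8.042328 mg/mL = 888.32 mg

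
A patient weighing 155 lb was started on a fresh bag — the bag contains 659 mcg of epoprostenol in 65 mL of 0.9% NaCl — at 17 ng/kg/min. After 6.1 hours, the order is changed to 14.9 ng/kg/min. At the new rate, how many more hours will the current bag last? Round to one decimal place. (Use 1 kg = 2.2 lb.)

Initial rate:
Weight = 155 lb ÷ 2.2 lb/kg = 70.45455 kg
Dose = 17 ng/kg/min × 70.45455 kg = 1197.727 ng/min
1197.727 ng/min × 60 min/hr = 71863.64 ng/hr
Concentration = 659 mcg ÷ 65 mL = 10.13846 mcg/mL = 10138.46 ng/mL
Rate = 71863.64 ng/hr ÷ 10138.46 ng/mL = 7.088219 mL/hr
Volume infused so far = 7.088219 mL/hr × 6.1 hr = 43.23814 mL
Volume remaining = 65 − 43.23814 = 21.76186 mL
New rate:
Dose = 14.9 ng/kg/min × 70.45455 kg = 1049.773 ng/min
1049.773 ng/min × 60 min/hr = 62986.36 ng/hr
Rate = 62986.36 ng/hr ÷ 10138.46 ng/mL = 6.212616 mL/hr
Time remaining = 21.76186 mL ÷ 6.212616 mL/hr = 3.502851 hr

3.5 hours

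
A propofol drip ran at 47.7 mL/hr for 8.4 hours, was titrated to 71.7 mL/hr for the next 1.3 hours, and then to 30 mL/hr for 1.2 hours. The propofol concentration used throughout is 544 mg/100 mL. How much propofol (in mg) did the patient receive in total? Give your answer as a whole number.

Concentration = 544 mg ÷ 100 mL = 5.44 mg/mL
Stage 1: 47.7 mL/hr × 8.4 hr = 400.68 mL → 400.68 mL × 5.44 mg/mL = 2179.699 mg
Stage 2: 71.7 mL/hr × 1.3 hr = 93.21 mL → 93.21 mL × 5.44 mg/mL = 507.0624 mg
Stage 3: 30 mL/hr × 1.2 hr = 36 mL → 36 mL × 5.44 mg/mL = 195.84 mg
Total = 2179.699 + 507.0624 + 195.84 = 2882.602 mg

2883 mg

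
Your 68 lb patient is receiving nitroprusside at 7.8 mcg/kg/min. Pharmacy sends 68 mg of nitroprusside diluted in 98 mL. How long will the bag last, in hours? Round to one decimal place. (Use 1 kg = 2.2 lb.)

Weight = 68 lb ÷ 2.2 lb/kg = 30.90909 kg
Dose = 7.8 mcg/kg/min × 30.90909 kg = 241.0909 mcg/min
241.0909 mcg/min × 60 min/hr = 14465.45 mcg/hr
Concentration = 68 mg ÷ 98 mL = 0.6938776 mg/mL = 693.8776 mcg/mL
Rate = 14465.45 mcg/hr ÷ 693.8776 mcg/mL = 20.84727 mL/hr
Duration = 98 mL ÷ 20.84727 mL/hr = 4.700855 hr

4.7 hours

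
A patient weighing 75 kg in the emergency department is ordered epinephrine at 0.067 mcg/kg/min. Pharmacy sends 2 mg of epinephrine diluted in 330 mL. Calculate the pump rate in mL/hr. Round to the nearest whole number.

50 mL/hr

Dose = 0.067 mcg/kg/min × 75 kg = 5.025 mcg/min
5.025 mcg/min × 60 min/hr = 301.5 mcg/hr
Concentration = 2 mg ÷ 330 mL = 0.006060606 mg/mL = 6.060606 mcg/mL
Rate = 301.5 mcg/hr ÷ 6.060606 mcg/mL = 49.7475 mL/hr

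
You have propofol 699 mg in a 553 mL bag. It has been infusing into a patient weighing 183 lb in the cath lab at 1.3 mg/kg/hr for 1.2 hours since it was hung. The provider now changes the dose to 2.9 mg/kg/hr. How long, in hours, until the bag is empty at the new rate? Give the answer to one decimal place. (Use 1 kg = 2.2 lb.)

Initial rate:
Weight = 183 lb ÷ 2.2 lb/kg = 83.18182 kg
Dose = 1.3 mg/kg/hr × 83.18182 kg = 108.1364 mg/hr
Concentration = 699 mg ÷ 553 mL = 1.264014 mg/mL
Rate = 108.1364 mg/hr ÷ 1.264014 mg/mL = 85.54994 mL/hr
Volume infused so far = 85.54994 mL/hr × 1.2 hr = 102.6599 mL
Volume remaining = 553 − 102.6599 = 450.3401 mL
New rate:
Dose = 2.9 mg/kg/hr × 83.18182 kg = 241.2273 mg/hr
Rate = 241.2273 mg/hr ÷ 1.264014 mg/mL = 190.8422 mL/hr
Time remaining = 450.3401 mL ÷ 190.8422 mL/hr = 2.359751 hr

2.4 hours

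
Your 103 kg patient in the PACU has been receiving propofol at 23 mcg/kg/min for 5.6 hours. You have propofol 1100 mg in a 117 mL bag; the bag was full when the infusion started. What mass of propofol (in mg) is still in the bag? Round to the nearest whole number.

304 mg

Dose = 23 mcg/kg/min × 103 kg = 2369 mcg/min
2369 mcg/min × 60 min/hr = 142140 mcg/hr
Concentration = 1100 mg ÷ 117 mL = 9.401709 mg/mL = 9401.709 mcg/mL
Rate = 142140 mcg/hr ÷ 9401.709 mcg/mL = 15.11853 mL/hr
Volume infused = 15.11853 mL/hr × 5.6 hr = 84.66375 mL
Volume remaining = 117 − 84.66375 = 32.33625 mL
Drug remaining = 32.33625 mL × 9401.709 mcg/mL = 304016 mcg = 304.016 mg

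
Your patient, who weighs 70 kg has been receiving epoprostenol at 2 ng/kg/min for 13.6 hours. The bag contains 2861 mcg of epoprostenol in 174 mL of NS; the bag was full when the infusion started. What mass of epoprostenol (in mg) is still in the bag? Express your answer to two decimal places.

Dose = 2 ng/kg/min × 70 kg = 140 ng/min
140 ng/min × 60 min/hr = 8400 ng/hr
Concentration = 2861 mcg ÷ 174 mL = 16.44253 mcg/mL = 16442.53 ng/mL
Rate = 8400 ng/hr ÷ 16442.53 ng/mL = 0.5108703 mL/hr
Volume infused = 0.5108703 mL/hr × 13.6 hr = 6.947836 mL
Volume remaining = 174 − 6.947836 = 167.0522 mL
Drug remaining = 167.0522 mL × 16442.53 ng/mL = 2746760 ng = 2.74676 mg

2.75 mg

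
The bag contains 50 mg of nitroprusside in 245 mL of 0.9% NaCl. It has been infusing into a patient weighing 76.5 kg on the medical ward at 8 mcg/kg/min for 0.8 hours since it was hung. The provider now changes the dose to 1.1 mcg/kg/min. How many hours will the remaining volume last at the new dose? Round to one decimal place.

Initial rate:
Dose = 8 mcg/kg/min × 76.5 kg = 612 mcg/min
612 mcg/min × 60 min/hr = 36720 mcg/hr
Concentration = 50 mg ÷ 245 mL = 0.2040816 mg/mL = 204.0816 mcg/mL
Rate = 36720 mcg/hr ÷ 204.0816 mcg/mL = 179.928 mL/hr
Volume infused so far = 179.928 mL/hr × 0.8 hr = 143.9424 mL
Volume remaining = 245 − 143.9424 = 101.0576 mL
New rate:
Dose = 1.1 mcg/kg/min × 76.5 kg = 84.15 mcg/min
84.15 mcg/min × 60 min/hr = 5049 mcg/hr
Rate = 5049 mcg/hr ÷ 204.0816 mcg/mL = 24.7401 mL/hr
Time remaining = 101.0576 mL ÷ 24.7401 mL/hr = 4.084769 hr

4.1 hours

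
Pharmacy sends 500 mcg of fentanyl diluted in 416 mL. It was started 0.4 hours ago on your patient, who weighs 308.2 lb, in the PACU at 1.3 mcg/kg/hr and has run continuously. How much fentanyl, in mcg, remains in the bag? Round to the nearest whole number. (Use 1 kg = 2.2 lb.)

Weight = 308.2 lb ÷ 2.2 lb/kg = 140.0909 kg
Dose = 1.3 mcg/kg/hr × 140.0909 kg = 182.1182 mcg/hr
Concentration = 500 mcg ÷ 416 mL = 1.201923 mcg/mL
Rate = 182.1182 mcg/hr ÷ 1.201923 mcg/mL = 151.5223 mL/hr
Volume infused = 151.5223 mL/hr × 0.4 hr = 60.60893 mL
Volume remaining = 416 − 60.60893 = 355.3911 mL
Drug remaining = 355.3911 mL × 1.201923 mcg/mL = 427.1527 mcg

427 mcg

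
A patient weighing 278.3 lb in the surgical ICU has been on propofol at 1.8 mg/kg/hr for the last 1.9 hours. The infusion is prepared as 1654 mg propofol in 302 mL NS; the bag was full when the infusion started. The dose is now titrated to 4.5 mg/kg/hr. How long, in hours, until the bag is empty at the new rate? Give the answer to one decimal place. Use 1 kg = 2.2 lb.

Initial rate:
Weight = 278.3 lb ÷ 2.2 lb/kg = 126.5 kg
Dose = 1.8 mg/kg/hr × 126.5 kg = 227.7 mg/hr
Concentration = 1654 mg ÷ 302 mL = 5.476821 mg/mL
Rate = 227.7 mg/hr ÷ 5.476821 mg/mL = 41.57521 mL/hr
Volume infused so far = 41.57521 mL/hr × 1.9 hr = 78.9929 mL
Volume remaining = 302 − 78.9929 = 223.0071 mL
New rate:
Dose = 4.5 mg/kg/hr × 126.5 kg = 569.25 mg/hr
Rate = 569.25 mg/hr ÷ 5.476821 mg/mL = 103.938 mL/hr
Time remaining = 223.0071 mL ÷ 103.938 mL/hr = 2.145578 hr

2.1 hours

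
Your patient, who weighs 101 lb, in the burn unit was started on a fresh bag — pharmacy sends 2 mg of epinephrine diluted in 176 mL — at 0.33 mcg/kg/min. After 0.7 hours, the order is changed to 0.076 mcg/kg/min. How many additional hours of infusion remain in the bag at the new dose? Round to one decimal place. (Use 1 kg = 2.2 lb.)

Initial rate:
Weight = 101 lb ÷ 2.2 lb/kg = 45.90909 kg
Dose = 0.33 mcg/kg/min × 45.90909 kg = 15.15 mcg/min
15.15 mcg/min × 60 min/hr = 909 mcg/hr
Concentration = 2 mg ÷ 176 mL = 0.01136364 mg/mL = 11.36364 mcg/mL
Rate = 909 mcg/hr ÷ 11.36364 mcg/mL = 79.992 mL/hr
Volume infused so far = 79.992 mL/hr × 0.7 hr = 55.9944 mL
Volume remaining = 176 − 55.9944 = 120.0056 mL
New rate:
Dose = 0.076 mcg/kg/min × 45.90909 kg = 3.489091 mcg/min
3.489091 mcg/min × 60 min/hr = 209.3455 mcg/hr
Rate = 209.3455 mcg/hr ÷ 11.36364 mcg/mL = 18.4224 mL/hr
Time remaining = 120.0056 mL ÷ 18.4224 mL/hr = 6.514113 hr

6.5 hours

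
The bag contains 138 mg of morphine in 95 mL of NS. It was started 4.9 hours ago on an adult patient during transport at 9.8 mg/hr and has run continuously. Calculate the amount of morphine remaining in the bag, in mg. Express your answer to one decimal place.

Concentration = 138 mg ÷ 95 mL = 1.452632 mg/mL
Rate = 9.8 mg/hr ÷ 1.452632 mg/mL = 6.746377 mL/hr
Volume infused = 6.746377 mL/hr × 4.9 hr = 33.05725 mL
Volume remaining = 95 − 33.05725 = 61.94275 mL
Drug remaining = 61.94275 mL × 1.452632 mg/mL = 89.98 mg

90.0 mg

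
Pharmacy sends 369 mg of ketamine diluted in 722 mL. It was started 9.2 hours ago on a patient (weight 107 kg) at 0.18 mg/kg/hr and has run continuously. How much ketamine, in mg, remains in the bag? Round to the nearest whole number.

Dose = 0.18 mg/kg/hr × 107 kg = 19.26 mg/hr
Concentration = 369 mg ÷ 722 mL = 0.5110803 mg/mL
Rate = 19.26 mg/hr ÷ 0.5110803 mg/mL = 37.68488 mL/hr
Volume infused = 37.68488 mL/hr × 9.2 hr = 346.7009 mL
Volume remaining = 722 − 346.7009 = 375.2991 mL
Drug remaining = 375.2991 mL × 0.5110803 mg/mL = 191.808 mg

192 mg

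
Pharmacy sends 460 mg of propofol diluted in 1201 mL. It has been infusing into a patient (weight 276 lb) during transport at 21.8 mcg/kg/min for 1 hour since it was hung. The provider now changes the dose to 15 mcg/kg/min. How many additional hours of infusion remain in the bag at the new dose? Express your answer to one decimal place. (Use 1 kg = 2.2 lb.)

Initial rate:
Weight = 276 lb ÷ 2.2 lb/kg = 125.4545 kg
Dose = 21.8 mcg/kg/min × 125.4545 kg = 2734.909 mcg/min
2734.909 mcg/min × 60 min/hr = 164094.5 mcg/hr
Concentration = 460 mg ÷ 1201 mL = 0.3830142 mg/mL = 383.0142 mcg/mL
Rate = 164094.5 mcg/hr ÷ 383.0142 mcg/mL = 428.4295 mL/hr
Volume infused so far = 428.4295 mL/hr × 1 hr = 428.4295 mL
Volume remaining = 1201 − 428.4295 = 772.5705 mL
New rate:
Dose = 15 mcg/kg/min × 125.4545 kg = 1881.818 mcg/min
1881.818 mcg/min × 60 min/hr = 112909.1 mcg/hr
Rate = 112909.1 mcg/hr ÷ 383.0142 mcg/mL = 294.7909 mL/hr
Time remaining = 772.5705 mL ÷ 294.7909 mL/hr = 2.620741 hr

2.6 hours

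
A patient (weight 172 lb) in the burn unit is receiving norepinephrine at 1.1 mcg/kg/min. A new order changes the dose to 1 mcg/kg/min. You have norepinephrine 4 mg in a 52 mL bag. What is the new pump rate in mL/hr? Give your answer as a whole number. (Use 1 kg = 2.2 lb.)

Weight = 172 lb ÷ 2.2 lb/kg = 78.18182 kg
Dose = 1 mcg/kg/min × 78.18182 kg = 78.18182 mcg/min
78.18182 mcg/min × 60 min/hr = 4690.909 mcg/hr
Concentration = 4 mg ÷ 52 mL = 0.07692308 mg/mL = 76.92308 mcg/mL
Rate = 4690.909 mcg/hr ÷ 76.92308 mcg/mL = 60.98182 mL/hr

61 mL/hr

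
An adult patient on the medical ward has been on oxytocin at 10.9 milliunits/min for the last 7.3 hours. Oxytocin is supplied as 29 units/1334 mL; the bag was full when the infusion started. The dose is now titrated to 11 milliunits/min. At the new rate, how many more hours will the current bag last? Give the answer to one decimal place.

Initial rate:
10.9 milliunits/min × 60 min/hr = 654 milliunits/hr
Concentration = 29 units ÷ 1334 mL = 0.02173913 units/mL = 21.73913 milliunits/mL
Rate = 654 milliunits/hr ÷ 21.73913 milliunits/mL = 30.084 mL/hr
Volume infused so far = 30.084 mL/hr × 7.3 hr = 219.6132 mL
Volume remaining = 1334 − 219.6132 = 1114.387 mL
New rate:
11 milliunits/min × 60 min/hr = 660 milliunits/hr
Rate = 660 milliunits/hr ÷ 21.73913 milliunits/mL = 30.36 mL/hr
Time remaining = 1114.387 mL ÷ 30.36 mL/hr = 36.70576 hr

36.7 hours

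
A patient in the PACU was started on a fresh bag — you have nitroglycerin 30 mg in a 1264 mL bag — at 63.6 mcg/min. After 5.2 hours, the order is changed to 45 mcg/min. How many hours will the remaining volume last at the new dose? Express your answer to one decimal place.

3.8 hours

Initial rate:
63.6 mcg/min × 60 min/hr = 3816 mcg/hr
Concentration = 30 mg ÷ 1264 mL = 0.02373418 mg/mL = 23.73418 mcg/mL
Rate = 3816 mcg/hr ÷ 23.73418 mcg/mL = 160.7808 mL/hr
Volume infused so far = 160.7808 mL/hr × 5.2 hr = 836.0602 mL
Volume remaining = 1264 − 836.0602 = 427.9398 mL
New rate:
45 mcg/min × 60 min/hr = 2700 mcg/hr
Rate = 2700 mcg/hr ÷ 23.73418 mcg/mL = 113.76 mL/hr
Time remaining = 427.9398 mL ÷ 113.76 mL/hr = 3.761778 hr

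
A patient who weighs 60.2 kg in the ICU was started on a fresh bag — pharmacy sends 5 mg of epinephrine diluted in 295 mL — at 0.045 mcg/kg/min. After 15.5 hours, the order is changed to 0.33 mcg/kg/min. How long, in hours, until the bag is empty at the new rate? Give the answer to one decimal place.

Initial rate:
Dose = 0.045 mcg/kg/min × 60.2 kg = 2.709 mcg/min
2.709 mcg/min × 60 min/hr = 162.54 mcg/hr
Concentration = 5 mg ÷ 295 mL = 0.01694915 mg/mL = 16.94915 mcg/mL
Rate = 162.54 mcg/hr ÷ 16.94915 mcg/mL = 9.58986 mL/hr
Volume infused so far = 9.58986 mL/hr × 15.5 hr = 148.6428 mL
Volume remaining = 295 − 148.6428 = 146.3572 mL
New rate:
Dose = 0.33 mcg/kg/min × 60.2 kg = 19.866 mcg/min
19.866 mcg/min × 60 min/hr = 1191.96 mcg/hr
Rate = 1191.96 mcg/hr ÷ 16.94915 mcg/mL = 70.32564 mL/hr
Time remaining = 146.3572 mL ÷ 70.32564 mL/hr = 2.081135 hr

2.1 hours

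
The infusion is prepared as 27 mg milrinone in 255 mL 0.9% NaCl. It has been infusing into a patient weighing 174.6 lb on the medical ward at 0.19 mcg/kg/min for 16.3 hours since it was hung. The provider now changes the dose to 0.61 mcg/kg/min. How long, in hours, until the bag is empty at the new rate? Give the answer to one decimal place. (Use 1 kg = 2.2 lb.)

4.2 hours

Initial rate:
Weight = 174.6 lb ÷ 2.2 lb/kg = 79.36364 kg
Dose = 0.19 mcg/kg/min × 79.36364 kg = 15.07909 mcg/min
15.07909 mcg/min × 60 min/hr = 904.7455 mcg/hr
Concentration = 27 mg ÷ 255 mL = 0.1058824 mg/mL = 105.8824 mcg/mL
Rate = 904.7455 mcg/hr ÷ 105.8824 mcg/mL = 8.544818 mL/hr
Volume infused so far = 8.544818 mL/hr × 16.3 hr = 139.2805 mL
Volume remaining = 255 − 139.2805 = 115.7195 mL
New rate:
Dose = 0.61 mcg/kg/min × 79.36364 kg = 48.41182 mcg/min
48.41182 mcg/min × 60 min/hr = 2904.709 mcg/hr
Rate = 2904.709 mcg/hr ÷ 105.8824 mcg/mL = 27.43336 mL/hr
Time remaining = 115.7195 mL ÷ 27.43336 mL/hr = 4.218202 hr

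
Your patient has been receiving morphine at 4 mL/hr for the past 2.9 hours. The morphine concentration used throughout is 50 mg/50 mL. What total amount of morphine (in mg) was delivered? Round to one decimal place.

Concentration = 50 mg ÷ 50 mL = 1 mg/mL
Drug rate = 4 mL/hr × 1 mg/mL = 4 mg/hr
Total = 4 mg/hr × 2.9 hr = 11.6 mg

11.6 mg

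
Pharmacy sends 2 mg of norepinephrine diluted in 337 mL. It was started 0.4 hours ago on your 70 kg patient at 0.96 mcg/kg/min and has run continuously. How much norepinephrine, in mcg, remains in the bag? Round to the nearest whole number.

Dose = 0.96 mcg/kg/min × 70 kg = 67.2 mcg/min
67.2 mcg/min × 60 min/hr = 4032 mcg/hr
Concentration = 2 mg ÷ 337 mL = 0.005934718 mg/mL = 5.934718 mcg/mL
Rate = 4032 mcg/hr ÷ 5.934718 mcg/mL = 679.392 mL/hr
Volume infused = 679.392 mL/hr × 0.4 hr = 271.7568 mL
Volume remaining = 337 − 271.7568 = 65.2432 mL
Drug remaining = 65.2432 mL × 5.934718 mcg/mL = 387.2 mcg

387 mcg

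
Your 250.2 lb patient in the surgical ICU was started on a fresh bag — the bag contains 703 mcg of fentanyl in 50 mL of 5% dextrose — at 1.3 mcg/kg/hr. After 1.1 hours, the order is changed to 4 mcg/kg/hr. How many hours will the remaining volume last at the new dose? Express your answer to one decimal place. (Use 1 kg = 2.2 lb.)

Initial rate:
Weight = 250.2 lb ÷ 2.2 lb/kg = 113.7273 kg
Dose = 1.3 mcg/kg/hr × 113.7273 kg = 147.8455 mcg/hr
Concentration = 703 mcg ÷ 50 mL = 14.06 mcg/mL
Rate = 147.8455 mcg/hr ÷ 14.06 mcg/mL = 10.51532 mL/hr
Volume infused so far = 10.51532 mL/hr × 1.1 hr = 11.56686 mL
Volume remaining = 50 − 11.56686 = 38.43314 mL
New rate:
Dose = 4 mcg/kg/hr × 113.7273 kg = 454.9091 mcg/hr
Rate = 454.9091 mcg/hr ÷ 14.06 mcg/mL = 32.35484 mL/hr
Time remaining = 38.43314 mL ÷ 32.35484 mL/hr = 1.187864 hr

1.2 hours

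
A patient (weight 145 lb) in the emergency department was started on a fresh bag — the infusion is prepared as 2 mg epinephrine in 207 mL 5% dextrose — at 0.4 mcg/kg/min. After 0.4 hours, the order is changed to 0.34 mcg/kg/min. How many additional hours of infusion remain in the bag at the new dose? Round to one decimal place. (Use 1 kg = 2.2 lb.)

Initial rate:
Weight = 145 lb ÷ 2.2 lb/kg = 65.90909 kg
Dose = 0.4 mcg/kg/min × 65.90909 kg = 26.36364 mcg/min
26.36364 mcg/min × 60 min/hr = 1581.818 mcg/hr
Concentration = 2 mg ÷ 207 mL = 0.009661836 mg/mL = 9.661836 mcg/mL
Rate = 1581.818 mcg/hr ÷ 9.661836 mcg/mL = 163.7182 mL/hr
Volume infused so far = 163.7182 mL/hr × 0.4 hr = 65.48727 mL
Volume remaining = 207 − 65.48727 = 141.5127 mL
New rate:
Dose = 0.34 mcg/kg/min × 65.90909 kg = 22.40909 mcg/min
22.40909 mcg/min × 60 min/hr = 1344.545 mcg/hr
Rate = 1344.545 mcg/hr ÷ 9.661836 mcg/mL = 139.1605 mL/hr
Time remaining = 141.5127 mL ÷ 139.1605 mL/hr = 1.016903 hr

1.0 hours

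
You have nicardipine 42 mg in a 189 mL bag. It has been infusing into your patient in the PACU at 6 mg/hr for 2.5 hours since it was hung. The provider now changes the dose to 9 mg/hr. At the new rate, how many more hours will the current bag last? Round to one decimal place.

Initial rate:
Concentration = 42 mg ÷ 189 mL = 0.2222222 mg/mL
Rate = 6 mg/hr ÷ 0.2222222 mg/mL = 27 mL/hr
Volume infused so far = 27 mL/hr × 2.5 hr = 67.5 mL
Volume remaining = 189 − 67.5 = 121.5 mL
New rate:
Rate = 9 mg/hr ÷ 0.2222222 mg/mL = 40.5 mL/hr
Time remaining = 121.5 mL ÷ 40.5 mL/hr = 3 hr

3.0 hours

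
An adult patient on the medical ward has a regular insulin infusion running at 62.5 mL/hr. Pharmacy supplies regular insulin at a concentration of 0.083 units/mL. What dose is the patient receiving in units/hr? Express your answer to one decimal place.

Drug rate = 62.5 mL/hr × 0.083 units/mL = 5.1875 units/hr

5.2 units/hr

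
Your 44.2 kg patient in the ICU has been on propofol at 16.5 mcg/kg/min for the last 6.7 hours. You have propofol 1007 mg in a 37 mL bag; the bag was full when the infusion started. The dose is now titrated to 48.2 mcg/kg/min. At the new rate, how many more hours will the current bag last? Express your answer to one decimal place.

Initial rate:
Dose = 16.5 mcg/kg/min × 44.2 kg = 729.3 mcg/min
729.3 mcg/min × 60 min/hr = 43758 mcg/hr
Concentration = 1007 mg ÷ 37 mL = 27.21622 mg/mL = 27216.22 mcg/mL
Rate = 43758 mcg/hr ÷ 27216.22 mcg/mL = 1.607791 mL/hr
Volume infused so far = 1.607791 mL/hr × 6.7 hr = 10.7722 mL
Volume remaining = 37 − 10.7722 = 26.2278 mL
New rate:
Dose = 48.2 mcg/kg/min × 44.2 kg = 2130.44 mcg/min
2130.44 mcg/min × 60 min/hr = 127826.4 mcg/hr
Rate = 127826.4 mcg/hr ÷ 27216.22 mcg/mL = 4.6967 mL/hr
Time remaining = 26.2278 mL ÷ 4.6967 mL/hr = 5.584303 hr

5.6 hours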